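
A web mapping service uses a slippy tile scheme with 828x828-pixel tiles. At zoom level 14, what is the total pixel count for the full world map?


tiles per axis = 2^14 = 16384
total tiles = 16384^2 = 268435456
pixels per axis = 16384 * 828 = 13565952
total pixels = 13565952^2 = 184035053666304

184035053666304 pixels


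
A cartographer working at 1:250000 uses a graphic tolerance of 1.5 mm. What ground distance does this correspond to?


ground = 1.5 mm * 250000 / 1000 = 375.0 m

375.0 m


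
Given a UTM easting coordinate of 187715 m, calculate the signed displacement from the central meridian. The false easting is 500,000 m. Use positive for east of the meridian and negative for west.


displacement = 187715 - 500000 = -312285 m

-312285 m


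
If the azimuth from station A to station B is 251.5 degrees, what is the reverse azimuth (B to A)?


back azimuth = (251.5 + 180) mod 360 = 71.5 degrees

71.5 degrees


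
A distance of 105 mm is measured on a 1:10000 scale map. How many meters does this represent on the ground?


ground = 105 mm * 10000 / 1000 = 1050.0 m

1050.0 m


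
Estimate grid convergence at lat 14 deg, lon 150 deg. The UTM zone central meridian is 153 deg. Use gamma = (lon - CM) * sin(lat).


gamma = (150 - 153) * sin(14) = -3 * 0.241922 = -0.726 degrees

-0.726 degrees


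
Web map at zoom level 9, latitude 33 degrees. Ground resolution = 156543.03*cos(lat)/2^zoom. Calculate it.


res = 156543.03 * cos(33) / 2^9 = 156543.03 * 0.83867057 / 512 = 256.42 m/pixel

256.42 m/pixel


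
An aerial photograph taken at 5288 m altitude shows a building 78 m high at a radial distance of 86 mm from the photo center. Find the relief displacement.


d = h * r / H = 78 * 86 / 5288 = 1.27 mm

1.27 mm


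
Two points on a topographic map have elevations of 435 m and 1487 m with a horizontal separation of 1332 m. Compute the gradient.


gradient = (1487 - 435) / 1332 = 1052 / 1332 = 0.7898

0.7898


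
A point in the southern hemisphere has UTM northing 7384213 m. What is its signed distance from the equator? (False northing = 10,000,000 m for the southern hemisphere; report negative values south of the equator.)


For southern: actual = 7384213 - 10000000 = -2615787 m

-2615787 m


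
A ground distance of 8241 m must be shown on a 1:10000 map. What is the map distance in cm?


map_cm = 8241 * 100 / 10000 = 82.41 cm

82.41 cm


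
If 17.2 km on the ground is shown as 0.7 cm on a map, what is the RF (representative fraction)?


ground = 17.2 km = 1720000 cm; RF denominator = ground / map = 1720000 / 0.7 ≈ 2457143; RF = 1:2457143

1:2457143


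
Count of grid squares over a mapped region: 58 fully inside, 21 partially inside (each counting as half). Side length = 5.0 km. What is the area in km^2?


effective squares = 58 + 21 * 0.5 = 68.5
area = 68.5 * 25.0 = 1712.5 km^2

1712.5 km^2


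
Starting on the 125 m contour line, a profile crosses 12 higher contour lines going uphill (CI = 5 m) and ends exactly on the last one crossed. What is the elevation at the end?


elevation = 125 + 12 * 5 = 185 m

185 m


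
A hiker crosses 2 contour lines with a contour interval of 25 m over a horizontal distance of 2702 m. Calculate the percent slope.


elevation change = 2 * 25 = 50 m
slope = 50 / 2702 * 100 = 1.9%

1.9%


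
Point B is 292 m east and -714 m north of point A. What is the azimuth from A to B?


az = atan2(292, -714) = 157.8 deg
adjusted to 0-360: 157.8 degrees

157.8 degrees


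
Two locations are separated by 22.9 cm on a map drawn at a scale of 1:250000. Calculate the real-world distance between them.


ground = 22.9 cm * 250000 / 100 = 57250.0 m = 57.25 km

57.25 km


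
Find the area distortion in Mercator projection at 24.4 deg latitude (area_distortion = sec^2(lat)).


area_distortion = 1/cos^2(24.4) = 1.206

1.206


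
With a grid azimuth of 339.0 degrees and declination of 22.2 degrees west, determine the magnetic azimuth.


magnetic azimuth = grid azimuth - declination (east +ve)
mag_az = 339.0 - -22.2 = 1.2 degrees

1.2 degrees


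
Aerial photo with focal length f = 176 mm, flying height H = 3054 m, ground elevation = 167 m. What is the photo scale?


scale = f / (H - h) = 176 mm / 2887 m = 176 / 2887000 = 1:16403

1:16403


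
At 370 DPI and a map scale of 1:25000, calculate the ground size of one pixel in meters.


pixel_cm = 2.54 / 370 ≈ 0.006865 cm
ground = pixel_cm * 25000 / 100 = 2.54 * 25000 / (370 * 100) = 63500 / 37000 ≈ 1.72 m

1.72 m


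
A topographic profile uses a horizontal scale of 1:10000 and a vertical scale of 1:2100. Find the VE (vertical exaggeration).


VE = horizontal_scale / vertical_scale = 10000 / 2100 ≈ 4.8

4.8x


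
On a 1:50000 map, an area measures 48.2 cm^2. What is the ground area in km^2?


ground_area = 48.2 * (50000/100)^2 = 12050000.0 m^2 = 12.05 km^2

12.05 km^2


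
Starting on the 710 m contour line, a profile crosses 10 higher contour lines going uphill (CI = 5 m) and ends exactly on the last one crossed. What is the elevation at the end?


elevation = 710 + 10 * 5 = 760 m

760 m


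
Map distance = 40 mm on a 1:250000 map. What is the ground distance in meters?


ground = 40 mm * 250000 / 1000 = 10000.0 m

10000.0 m


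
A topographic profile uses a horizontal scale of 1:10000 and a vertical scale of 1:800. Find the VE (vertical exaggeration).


VE = horizontal_scale / vertical_scale = 10000 / 800 = 12.5

12.5x


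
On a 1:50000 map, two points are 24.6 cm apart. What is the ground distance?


ground = 24.6 cm * 50000 / 100 = 12300.0 m = 12.3 km

12.3 km


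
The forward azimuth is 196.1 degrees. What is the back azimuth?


back azimuth = (196.1 + 180) mod 360 = 16.1 degrees

16.1 degrees


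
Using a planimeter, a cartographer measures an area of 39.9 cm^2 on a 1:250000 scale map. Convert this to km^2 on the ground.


ground_area = 39.9 * (250000/100)^2 = 249375000.0 m^2 = 249.375 km^2

249.375 km^2


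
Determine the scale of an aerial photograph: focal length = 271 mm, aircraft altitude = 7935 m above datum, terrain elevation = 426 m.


scale = f / (H - h) = 271 mm / 7509 m = 271 / 7509000 = 1:27708

1:27708


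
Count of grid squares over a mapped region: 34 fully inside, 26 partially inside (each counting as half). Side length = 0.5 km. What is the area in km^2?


effective squares = 34 + 26 * 0.5 = 47.0
area = 47.0 * 0.25 = 11.75 km^2

11.75 km^2


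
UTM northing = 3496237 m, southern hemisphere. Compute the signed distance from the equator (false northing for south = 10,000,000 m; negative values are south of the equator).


For southern: actual = 3496237 - 10000000 = -6503763 m

-6503763 m


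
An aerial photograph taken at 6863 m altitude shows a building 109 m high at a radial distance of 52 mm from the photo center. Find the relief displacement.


d = h * r / H = 109 * 52 / 6863 = 0.83 mm

0.83 mm


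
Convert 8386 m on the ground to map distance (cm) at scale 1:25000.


map_cm = 8386 * 100 / 25000 = 33.544 cm ≈ 33.54 cm

33.54 cm


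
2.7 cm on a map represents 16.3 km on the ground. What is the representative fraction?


ground = 16.3 km = 1630000 cm; RF denominator = ground / map = 1630000 / 2.7 ≈ 603704; RF = 1:603704

1:603704


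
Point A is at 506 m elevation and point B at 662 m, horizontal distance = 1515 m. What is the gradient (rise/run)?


gradient = (662 - 506) / 1515 = 156 / 1515 = 0.103

0.103


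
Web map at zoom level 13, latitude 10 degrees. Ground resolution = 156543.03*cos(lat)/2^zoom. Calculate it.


res = 156543.03 * cos(10) / 2^13 = 156543.03 * 0.98480775 / 8192 = 18.82 m/pixel

18.82 m/pixel


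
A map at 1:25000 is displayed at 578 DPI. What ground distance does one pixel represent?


pixel_cm = 2.54 / 578 ≈ 0.004394 cm
ground = pixel_cm * 25000 / 100 = 2.54 * 25000 / (578 * 100) = 63500 / 57800 ≈ 1.1 m

1.1 m


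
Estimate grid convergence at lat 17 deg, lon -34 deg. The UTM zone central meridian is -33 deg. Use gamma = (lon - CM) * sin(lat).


gamma = (-34 - -33) * sin(17) = -1 * 0.292372 = -0.292 degrees

-0.292 degrees


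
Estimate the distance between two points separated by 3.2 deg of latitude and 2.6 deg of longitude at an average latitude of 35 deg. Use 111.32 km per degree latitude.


dlat_km = 3.2 * 111.32 = 356.224
dlon_km = 2.6 * 111.32 * cos(35) ≈ 237.089
dist = sqrt(356.224^2 + 237.089^2) ≈ 427.9 km

427.9 km


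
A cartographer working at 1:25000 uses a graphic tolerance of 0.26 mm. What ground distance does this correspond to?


ground = 0.26 mm * 25000 / 1000 = 6.5 m

6.5 m


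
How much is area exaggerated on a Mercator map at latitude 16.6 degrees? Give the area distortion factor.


area_distortion = 1/cos^2(16.6) = 1.089

1.089


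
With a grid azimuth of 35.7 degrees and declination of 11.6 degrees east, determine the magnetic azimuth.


magnetic azimuth = grid azimuth - declination (east +ve)
mag_az = 35.7 - 11.6 = 24.1 degrees

24.1 degrees


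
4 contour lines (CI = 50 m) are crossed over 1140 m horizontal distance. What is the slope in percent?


elevation change = 4 * 50 = 200 m
slope = 200 / 1140 * 100 = 17.5%

17.5%


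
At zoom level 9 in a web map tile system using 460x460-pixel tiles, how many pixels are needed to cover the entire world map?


tiles per axis = 2^9 = 512
total tiles = 512^2 = 262144
pixels per axis = 512 * 460 = 235520
total pixels = 235520^2 = 55469670400

55469670400 pixels


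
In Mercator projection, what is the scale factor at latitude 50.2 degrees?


SF = 1 / cos(50.2) = 1 / 0.64011 = 1.562

1.562


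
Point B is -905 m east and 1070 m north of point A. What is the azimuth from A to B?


az = atan2(-905, 1070) = -40.2 deg
adjusted to 0-360: 319.8 degrees

319.8 degrees


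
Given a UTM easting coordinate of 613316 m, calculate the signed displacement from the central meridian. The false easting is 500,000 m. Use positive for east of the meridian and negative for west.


displacement = 613316 - 500000 = 113316 m

113316 m


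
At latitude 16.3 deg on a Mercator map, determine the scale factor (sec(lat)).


SF = 1 / cos(16.3) = 1 / 0.959805 = 1.042

1.042


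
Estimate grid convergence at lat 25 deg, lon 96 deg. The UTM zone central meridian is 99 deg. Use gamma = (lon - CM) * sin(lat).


gamma = (96 - 99) * sin(25) = -3 * 0.422618 = -1.268 degrees

-1.268 degrees


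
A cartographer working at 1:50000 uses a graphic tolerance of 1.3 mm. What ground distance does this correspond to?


ground = 1.3 mm * 50000 / 1000 = 65.0 m

65.0 m


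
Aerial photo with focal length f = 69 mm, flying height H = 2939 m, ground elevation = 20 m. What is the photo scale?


scale = f / (H - h) = 69 mm / 2919 m = 69 / 2919000 = 1:42304

1:42304


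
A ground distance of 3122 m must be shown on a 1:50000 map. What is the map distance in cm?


map_cm = 3122 * 100 / 50000 = 6.244 cm ≈ 6.24 cm

6.24 cm


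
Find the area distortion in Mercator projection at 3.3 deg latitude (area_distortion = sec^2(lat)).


area_distortion = 1/cos^2(3.3) = 1.003

1.003


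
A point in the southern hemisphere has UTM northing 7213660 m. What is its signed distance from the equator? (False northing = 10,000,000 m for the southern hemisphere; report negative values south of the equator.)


For southern: actual = 7213660 - 10000000 = -2786340 m

-2786340 m


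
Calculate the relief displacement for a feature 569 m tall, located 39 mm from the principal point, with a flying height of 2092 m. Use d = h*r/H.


d = h * r / H = 569 * 39 / 2092 = 10.61 mm

10.61 mm


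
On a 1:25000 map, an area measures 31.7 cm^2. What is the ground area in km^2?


ground_area = 31.7 * (25000/100)^2 = 1981250.0 m^2 = 1.98125 km^2 ≈ 1.981 km^2

1.981 km^2


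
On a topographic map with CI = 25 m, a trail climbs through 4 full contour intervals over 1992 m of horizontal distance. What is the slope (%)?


elevation change = 4 * 25 = 100 m
slope = 100 / 1992 * 100 = 5.0%

5.0%


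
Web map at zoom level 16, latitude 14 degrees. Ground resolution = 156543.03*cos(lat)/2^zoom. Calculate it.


res = 156543.03 * cos(14) / 2^16 = 156543.03 * 0.97029573 / 65536 = 2.32 m/pixel

2.32 m/pixel


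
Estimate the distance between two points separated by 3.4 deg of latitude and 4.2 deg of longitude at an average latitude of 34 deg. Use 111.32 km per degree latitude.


dlat_km = 3.4 * 111.32 = 378.488
dlon_km = 4.2 * 111.32 * cos(34) ≈ 387.612
dist = sqrt(378.488^2 + 387.612^2) ≈ 541.8 km

541.8 km


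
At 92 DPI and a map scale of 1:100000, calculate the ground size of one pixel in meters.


pixel_cm = 2.54 / 92 ≈ 0.027609 cm
ground = pixel_cm * 100000 / 100 = 2.54 * 100000 / (92 * 100) = 254000 / 9200 ≈ 27.61 m

27.61 m


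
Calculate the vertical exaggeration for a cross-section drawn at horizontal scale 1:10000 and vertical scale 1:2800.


VE = horizontal_scale / vertical_scale = 10000 / 2800 ≈ 3.6

3.6x


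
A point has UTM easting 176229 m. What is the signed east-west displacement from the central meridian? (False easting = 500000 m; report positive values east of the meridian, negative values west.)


displacement = 176229 - 500000 = -323771 m

-323771 m


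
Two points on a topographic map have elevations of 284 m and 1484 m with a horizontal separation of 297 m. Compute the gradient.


gradient = (1484 - 284) / 297 = 1200 / 297 = 4.0404

4.0404


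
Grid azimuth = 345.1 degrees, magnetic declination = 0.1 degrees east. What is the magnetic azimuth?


magnetic azimuth = grid azimuth - declination (east +ve)
mag_az = 345.1 - 0.1 = 345.0 degrees

345.0 degrees


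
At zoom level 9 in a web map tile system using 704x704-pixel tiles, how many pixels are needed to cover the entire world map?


tiles per axis = 2^9 = 512
total tiles = 512^2 = 262144
pixels per axis = 512 * 704 = 360448
total pixels = 360448^2 = 129922760704

129922760704 pixels


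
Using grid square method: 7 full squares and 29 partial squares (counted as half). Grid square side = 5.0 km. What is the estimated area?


effective squares = 7 + 29 * 0.5 = 21.5
area = 21.5 * 25.0 = 537.5 km^2

537.5 km^2


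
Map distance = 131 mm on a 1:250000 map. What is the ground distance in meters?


ground = 131 mm * 250000 / 1000 = 32750.0 m

32750.0 m


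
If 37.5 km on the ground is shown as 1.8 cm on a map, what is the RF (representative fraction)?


ground = 37.5 km = 3750000 cm; RF denominator = ground / map = 3750000 / 1.8 ≈ 2083333; RF = 1:2083333

1:2083333


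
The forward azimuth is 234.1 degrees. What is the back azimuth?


back azimuth = (234.1 + 180) mod 360 = 54.1 degrees

54.1 degrees


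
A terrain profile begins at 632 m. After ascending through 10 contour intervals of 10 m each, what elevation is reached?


elevation = 632 + 10 * 10 = 732 m

732 m


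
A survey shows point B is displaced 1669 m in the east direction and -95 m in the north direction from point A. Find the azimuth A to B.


az = atan2(1669, -95) = 93.3 deg
adjusted to 0-360: 93.3 degrees

93.3 degrees


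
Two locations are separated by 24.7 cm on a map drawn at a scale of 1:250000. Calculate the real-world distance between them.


ground = 24.7 cm * 250000 / 100 = 61750.0 m = 61.75 km

61.75 km


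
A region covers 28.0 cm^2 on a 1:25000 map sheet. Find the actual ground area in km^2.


ground_area = 28.0 * (25000/100)^2 = 1750000.0 m^2 = 1.75 km^2

1.75 km^2


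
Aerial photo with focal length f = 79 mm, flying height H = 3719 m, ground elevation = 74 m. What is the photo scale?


scale = f / (H - h) = 79 mm / 3645 m = 79 / 3645000 = 1:46139

1:46139


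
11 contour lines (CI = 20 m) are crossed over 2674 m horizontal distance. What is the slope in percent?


elevation change = 11 * 20 = 220 m
slope = 220 / 2674 * 100 = 8.2%

8.2%


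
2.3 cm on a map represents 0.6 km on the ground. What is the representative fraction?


ground = 0.6 km = 60000 cm; RF denominator = ground / map = 60000 / 2.3 ≈ 26087; RF = 1:26087

1:26087


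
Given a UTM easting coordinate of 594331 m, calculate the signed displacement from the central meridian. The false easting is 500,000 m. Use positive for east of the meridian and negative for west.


displacement = 594331 - 500000 = 94331 m

94331 m


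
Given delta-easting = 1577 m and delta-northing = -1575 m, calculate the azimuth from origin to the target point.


az = atan2(1577, -1575) = 135.0 deg
adjusted to 0-360: 135.0 degrees

135.0 degrees


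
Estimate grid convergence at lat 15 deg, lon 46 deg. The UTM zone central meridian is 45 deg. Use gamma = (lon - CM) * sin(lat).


gamma = (46 - 45) * sin(15) = 1 * 0.258819 = 0.259 degrees

0.259 degrees


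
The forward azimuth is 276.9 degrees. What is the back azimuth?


back azimuth = (276.9 + 180) mod 360 = 96.9 degrees

96.9 degrees


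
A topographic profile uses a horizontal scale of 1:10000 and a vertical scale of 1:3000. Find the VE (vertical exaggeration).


VE = horizontal_scale / vertical_scale = 10000 / 3000 ≈ 3.3

3.3x


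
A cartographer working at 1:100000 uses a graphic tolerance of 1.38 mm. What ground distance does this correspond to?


ground = 1.38 mm * 100000 / 1000 = 138.0 m

138.0 m


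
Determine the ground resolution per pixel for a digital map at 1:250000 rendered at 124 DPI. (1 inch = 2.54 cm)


pixel_cm = 2.54 / 124 ≈ 0.020484 cm
ground = pixel_cm * 250000 / 100 = 2.54 * 250000 / (124 * 100) = 635000 / 12400 ≈ 51.21 m

51.21 m


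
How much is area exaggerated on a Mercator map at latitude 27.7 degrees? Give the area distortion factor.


area_distortion = 1/cos^2(27.7) = 1.276

1.276


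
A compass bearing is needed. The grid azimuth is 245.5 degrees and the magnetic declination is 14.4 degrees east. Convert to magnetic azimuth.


magnetic azimuth = grid azimuth - declination (east +ve)
mag_az = 245.5 - 14.4 = 231.1 degrees

231.1 degrees


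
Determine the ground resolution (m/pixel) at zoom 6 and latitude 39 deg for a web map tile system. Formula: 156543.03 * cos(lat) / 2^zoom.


res = 156543.03 * cos(39) / 2^6 = 156543.03 * 0.77714596 / 64 = 1900.89 m/pixel

1900.89 m/pixel


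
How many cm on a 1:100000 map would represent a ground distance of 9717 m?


map_cm = 9717 * 100 / 100000 = 9.717 cm ≈ 9.72 cm

9.72 cm


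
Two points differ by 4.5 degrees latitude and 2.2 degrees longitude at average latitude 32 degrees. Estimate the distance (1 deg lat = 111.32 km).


dlat_km = 4.5 * 111.32 = 500.94
dlon_km = 2.2 * 111.32 * cos(32) ≈ 207.69
dist = sqrt(500.94^2 + 207.69^2) ≈ 542.3 km

542.3 km


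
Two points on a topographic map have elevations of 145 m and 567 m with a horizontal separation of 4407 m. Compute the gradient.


gradient = (567 - 145) / 4407 = 422 / 4407 = 0.0958

0.0958


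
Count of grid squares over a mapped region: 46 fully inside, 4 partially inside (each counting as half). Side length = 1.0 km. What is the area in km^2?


effective squares = 46 + 4 * 0.5 = 48.0
area = 48.0 * 1.0 = 48.0 km^2

48.0 km^2


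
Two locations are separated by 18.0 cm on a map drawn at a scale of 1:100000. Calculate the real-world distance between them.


ground = 18.0 cm * 100000 / 100 = 18000.0 m = 18.0 km

18.0 km


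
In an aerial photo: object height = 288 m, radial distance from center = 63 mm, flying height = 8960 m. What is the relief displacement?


d = h * r / H = 288 * 63 / 8960 = 2.03 mm

2.03 mm


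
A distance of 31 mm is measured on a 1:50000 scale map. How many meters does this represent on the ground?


ground = 31 mm * 50000 / 1000 = 1550.0 m

1550.0 m


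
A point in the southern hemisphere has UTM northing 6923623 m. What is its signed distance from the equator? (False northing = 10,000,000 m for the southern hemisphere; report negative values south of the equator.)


For southern: actual = 6923623 - 10000000 = -3076377 m

-3076377 m


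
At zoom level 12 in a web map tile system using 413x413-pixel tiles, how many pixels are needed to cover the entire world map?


tiles per axis = 2^12 = 4096
total tiles = 4096^2 = 16777216
pixels per axis = 4096 * 413 = 1691648
total pixels = 1691648^2 = 2861672955904

2861672955904 pixels


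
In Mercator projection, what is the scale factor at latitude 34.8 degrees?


SF = 1 / cos(34.8) = 1 / 0.821149 = 1.218

1.218


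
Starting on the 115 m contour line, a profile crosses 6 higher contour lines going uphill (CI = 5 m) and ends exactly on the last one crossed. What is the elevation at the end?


elevation = 115 + 6 * 5 = 145 m

145 m


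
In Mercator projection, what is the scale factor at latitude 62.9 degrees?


SF = 1 / cos(62.9) = 1 / 0.455545 = 2.195

2.195


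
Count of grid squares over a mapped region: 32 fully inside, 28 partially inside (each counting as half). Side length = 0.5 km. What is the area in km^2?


effective squares = 32 + 28 * 0.5 = 46.0
area = 46.0 * 0.25 = 11.5 km^2

11.5 km^2


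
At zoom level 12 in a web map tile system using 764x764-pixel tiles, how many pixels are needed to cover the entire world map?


tiles per axis = 2^12 = 4096
total tiles = 4096^2 = 16777216
pixels per axis = 4096 * 764 = 3129344
total pixels = 3129344^2 = 9792793870336

9792793870336 pixels


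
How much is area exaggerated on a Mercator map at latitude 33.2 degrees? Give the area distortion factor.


area_distortion = 1/cos^2(33.2) = 1.428

1.428


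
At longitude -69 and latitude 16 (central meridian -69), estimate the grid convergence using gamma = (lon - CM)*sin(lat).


gamma = (-69 - -69) * sin(16) = 0 * 0.275637 = 0.0 degrees

0.0 degrees


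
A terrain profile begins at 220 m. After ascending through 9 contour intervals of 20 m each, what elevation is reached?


elevation = 220 + 9 * 20 = 400 m

400 m


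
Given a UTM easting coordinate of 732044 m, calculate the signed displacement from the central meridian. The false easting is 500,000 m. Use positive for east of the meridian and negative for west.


displacement = 732044 - 500000 = 232044 m

232044 m


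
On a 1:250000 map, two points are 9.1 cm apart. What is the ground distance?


ground = 9.1 cm * 250000 / 100 = 22750.0 m = 22.75 km

22.75 km


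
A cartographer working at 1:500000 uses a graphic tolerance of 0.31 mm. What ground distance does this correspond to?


ground = 0.31 mm * 500000 / 1000 = 155.0 m

155.0 m


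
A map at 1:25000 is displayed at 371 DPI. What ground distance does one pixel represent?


pixel_cm = 2.54 / 371 ≈ 0.006846 cm
ground = pixel_cm * 25000 / 100 = 2.54 * 25000 / (371 * 100) = 63500 / 37100 ≈ 1.71 m

1.71 m


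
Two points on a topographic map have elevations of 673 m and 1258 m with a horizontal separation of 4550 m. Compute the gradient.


gradient = (1258 - 673) / 4550 = 585 / 4550 = 0.1286

0.1286


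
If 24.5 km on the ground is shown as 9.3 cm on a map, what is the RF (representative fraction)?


ground = 24.5 km = 2450000 cm; RF denominator = ground / map = 2450000 / 9.3 ≈ 263441; RF = 1:263441

1:263441


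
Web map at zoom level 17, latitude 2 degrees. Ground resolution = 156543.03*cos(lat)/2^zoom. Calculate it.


res = 156543.03 * cos(2) / 2^17 = 156543.03 * 0.99939083 / 131072 = 1.19 m/pixel

1.19 m/pixel


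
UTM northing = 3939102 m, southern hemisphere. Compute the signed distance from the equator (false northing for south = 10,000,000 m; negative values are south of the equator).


For southern: actual = 3939102 - 10000000 = -6060898 m

-6060898 m


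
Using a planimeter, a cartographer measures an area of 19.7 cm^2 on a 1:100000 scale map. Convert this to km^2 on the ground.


ground_area = 19.7 * (100000/100)^2 = 19700000.0 m^2 = 19.7 km^2

19.7 km^2


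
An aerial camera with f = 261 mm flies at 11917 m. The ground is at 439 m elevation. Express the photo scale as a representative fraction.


scale = f / (H - h) = 261 mm / 11478 m = 261 / 11478000 = 1:43977

1:43977


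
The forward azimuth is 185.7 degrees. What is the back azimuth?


back azimuth = (185.7 + 180) mod 360 = 5.7 degrees

5.7 degrees


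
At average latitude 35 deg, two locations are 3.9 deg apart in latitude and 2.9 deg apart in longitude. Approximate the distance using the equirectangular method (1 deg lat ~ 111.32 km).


dlat_km = 3.9 * 111.32 = 434.148
dlon_km = 2.9 * 111.32 * cos(35) ≈ 264.445
dist = sqrt(434.148^2 + 264.445^2) ≈ 508.3 km

508.3 km


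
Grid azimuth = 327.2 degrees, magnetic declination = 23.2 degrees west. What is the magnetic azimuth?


magnetic azimuth = grid azimuth - declination (east +ve)
mag_az = 327.2 - -23.2 = 350.4 degrees

350.4 degrees


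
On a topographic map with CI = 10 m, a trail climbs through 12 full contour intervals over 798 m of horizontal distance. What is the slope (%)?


elevation change = 12 * 10 = 120 m
slope = 120 / 798 * 100 = 15.0%

15.0%


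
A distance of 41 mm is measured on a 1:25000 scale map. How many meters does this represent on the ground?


ground = 41 mm * 25000 / 1000 = 1025.0 m

1025.0 m


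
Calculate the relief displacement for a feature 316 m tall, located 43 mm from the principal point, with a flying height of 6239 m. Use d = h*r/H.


d = h * r / H = 316 * 43 / 6239 = 2.18 mm

2.18 mm


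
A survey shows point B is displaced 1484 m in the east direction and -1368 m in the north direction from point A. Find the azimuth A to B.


az = atan2(1484, -1368) = 132.7 deg
adjusted to 0-360: 132.7 degrees

132.7 degrees


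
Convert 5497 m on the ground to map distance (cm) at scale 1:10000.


map_cm = 5497 * 100 / 10000 = 54.97 cm

54.97 cm


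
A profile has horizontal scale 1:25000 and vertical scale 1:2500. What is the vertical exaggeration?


VE = horizontal_scale / vertical_scale = 25000 / 2500 = 10.0

10.0x


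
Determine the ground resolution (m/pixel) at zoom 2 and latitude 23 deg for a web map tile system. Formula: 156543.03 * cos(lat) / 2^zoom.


res = 156543.03 * cos(23) / 2^2 = 156543.03 * 0.92050485 / 4 = 36024.65 m/pixel

36024.65 m/pixel


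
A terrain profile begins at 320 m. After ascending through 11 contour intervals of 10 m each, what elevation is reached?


elevation = 320 + 11 * 10 = 430 m

430 m


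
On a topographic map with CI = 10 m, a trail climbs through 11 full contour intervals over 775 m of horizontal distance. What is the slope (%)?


elevation change = 11 * 10 = 110 m
slope = 110 / 775 * 100 = 14.2%

14.2%


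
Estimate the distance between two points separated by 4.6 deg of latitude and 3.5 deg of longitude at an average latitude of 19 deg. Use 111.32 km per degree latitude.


dlat_km = 4.6 * 111.32 = 512.072
dlon_km = 3.5 * 111.32 * cos(19) ≈ 368.393
dist = sqrt(512.072^2 + 368.393^2) ≈ 630.8 km

630.8 km


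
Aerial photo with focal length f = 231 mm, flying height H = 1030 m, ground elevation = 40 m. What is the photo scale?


scale = f / (H - h) = 231 mm / 990 m = 231 / 990000 = 1:4286

1:4286


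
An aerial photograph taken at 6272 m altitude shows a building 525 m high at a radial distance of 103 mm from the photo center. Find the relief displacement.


d = h * r / H = 525 * 103 / 6272 = 8.62 mm

8.62 mm


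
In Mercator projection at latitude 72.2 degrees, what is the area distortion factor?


area_distortion = 1/cos^2(72.2) = 10.701

10.701


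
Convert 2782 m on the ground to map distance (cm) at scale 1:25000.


map_cm = 2782 * 100 / 25000 = 11.128 cm ≈ 11.13 cm

11.13 cm


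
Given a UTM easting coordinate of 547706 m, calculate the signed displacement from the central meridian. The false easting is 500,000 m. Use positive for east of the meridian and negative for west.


displacement = 547706 - 500000 = 47706 m

47706 m


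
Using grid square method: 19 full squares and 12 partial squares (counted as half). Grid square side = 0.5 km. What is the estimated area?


effective squares = 19 + 12 * 0.5 = 25.0
area = 25.0 * 0.25 = 6.25 km^2

6.25 km^2


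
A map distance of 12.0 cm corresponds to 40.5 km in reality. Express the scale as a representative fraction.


ground = 40.5 km = 4050000 cm; RF denominator = ground / map = 4050000 / 12.0 = 337500; RF = 1:337500

1:337500


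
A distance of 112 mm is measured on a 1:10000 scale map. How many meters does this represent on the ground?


ground = 112 mm * 10000 / 1000 = 1120.0 m

1120.0 m


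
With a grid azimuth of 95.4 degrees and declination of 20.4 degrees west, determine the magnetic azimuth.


magnetic azimuth = grid azimuth - declination (east +ve)
mag_az = 95.4 - -20.4 = 115.8 degrees

115.8 degrees


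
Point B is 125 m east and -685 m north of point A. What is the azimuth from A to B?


az = atan2(125, -685) = 169.7 deg
adjusted to 0-360: 169.7 degrees

169.7 degrees


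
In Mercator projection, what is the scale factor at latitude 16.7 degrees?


SF = 1 / cos(16.7) = 1 / 0.957822 = 1.044

1.044


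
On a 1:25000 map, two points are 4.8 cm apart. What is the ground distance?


ground = 4.8 cm * 25000 / 100 = 1200.0 m = 1.2 km

1.2 km


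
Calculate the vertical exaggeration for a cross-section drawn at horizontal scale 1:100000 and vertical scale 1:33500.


VE = horizontal_scale / vertical_scale = 100000 / 33500 ≈ 3.0

3.0x


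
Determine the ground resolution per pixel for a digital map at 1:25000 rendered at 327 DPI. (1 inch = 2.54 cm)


pixel_cm = 2.54 / 327 ≈ 0.007768 cm
ground = pixel_cm * 25000 / 100 = 2.54 * 25000 / (327 * 100) = 63500 / 32700 ≈ 1.94 m

1.94 m


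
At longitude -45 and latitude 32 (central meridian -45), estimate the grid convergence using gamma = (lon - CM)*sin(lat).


gamma = (-45 - -45) * sin(32) = 0 * 0.529919 = 0.0 degrees

0.0 degrees


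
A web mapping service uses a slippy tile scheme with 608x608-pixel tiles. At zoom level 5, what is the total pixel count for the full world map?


tiles per axis = 2^5 = 32
total tiles = 32^2 = 1024
pixels per axis = 32 * 608 = 19456
total pixels = 19456^2 = 378535936

378535936 pixels


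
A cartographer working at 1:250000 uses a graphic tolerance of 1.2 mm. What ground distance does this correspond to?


ground = 1.2 mm * 250000 / 1000 = 300.0 m

300.0 m


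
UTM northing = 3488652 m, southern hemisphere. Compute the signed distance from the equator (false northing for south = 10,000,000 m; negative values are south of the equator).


For southern: actual = 3488652 - 10000000 = -6511348 m

-6511348 m


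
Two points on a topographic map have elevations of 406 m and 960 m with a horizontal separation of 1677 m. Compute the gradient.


gradient = (960 - 406) / 1677 = 554 / 1677 = 0.3304

0.3304


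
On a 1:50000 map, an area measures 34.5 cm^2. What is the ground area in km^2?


ground_area = 34.5 * (50000/100)^2 = 8625000.0 m^2 = 8.625 km^2

8.625 km^2


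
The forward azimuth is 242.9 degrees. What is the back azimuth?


back azimuth = (242.9 + 180) mod 360 = 62.9 degrees

62.9 degrees


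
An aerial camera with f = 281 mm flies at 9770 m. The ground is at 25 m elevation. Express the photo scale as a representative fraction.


scale = f / (H - h) = 281 mm / 9745 m = 281 / 9745000 = 1:34680

1:34680


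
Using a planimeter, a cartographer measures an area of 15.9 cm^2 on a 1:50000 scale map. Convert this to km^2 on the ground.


ground_area = 15.9 * (50000/100)^2 = 3975000.0 m^2 = 3.975 km^2

3.975 km^2


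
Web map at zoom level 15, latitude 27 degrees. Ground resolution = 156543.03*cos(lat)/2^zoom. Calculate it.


res = 156543.03 * cos(27) / 2^15 = 156543.03 * 0.89100652 / 32768 = 4.26 m/pixel

4.26 m/pixel


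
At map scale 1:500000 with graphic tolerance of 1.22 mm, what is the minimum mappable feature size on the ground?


ground = 1.22 mm * 500000 / 1000 = 610.0 m

610.0 m


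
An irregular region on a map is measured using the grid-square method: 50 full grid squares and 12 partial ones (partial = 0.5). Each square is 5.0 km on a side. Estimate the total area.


effective squares = 50 + 12 * 0.5 = 56.0
area = 56.0 * 25.0 = 1400.0 km^2

1400.0 km^2


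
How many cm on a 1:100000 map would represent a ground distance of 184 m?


map_cm = 184 * 100 / 100000 = 0.184 cm ≈ 0.18 cm

0.18 cm


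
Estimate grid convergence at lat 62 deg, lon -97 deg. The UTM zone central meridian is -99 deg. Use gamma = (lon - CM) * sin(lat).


gamma = (-97 - -99) * sin(62) = 2 * 0.882948 = 1.766 degrees

1.766 degrees


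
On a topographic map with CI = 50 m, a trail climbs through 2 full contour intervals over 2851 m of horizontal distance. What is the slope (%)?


elevation change = 2 * 50 = 100 m
slope = 100 / 2851 * 100 = 3.5%

3.5%


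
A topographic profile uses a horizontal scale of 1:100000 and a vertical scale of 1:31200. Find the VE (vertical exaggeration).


VE = horizontal_scale / vertical_scale = 100000 / 31200 ≈ 3.2

3.2x


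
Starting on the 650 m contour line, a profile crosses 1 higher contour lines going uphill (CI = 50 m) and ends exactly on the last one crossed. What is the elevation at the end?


elevation = 650 + 1 * 50 = 700 m

700 m


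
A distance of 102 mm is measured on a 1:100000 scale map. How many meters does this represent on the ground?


ground = 102 mm * 100000 / 1000 = 10200.0 m

10200.0 m


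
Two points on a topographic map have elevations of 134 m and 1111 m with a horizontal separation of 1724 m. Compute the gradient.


gradient = (1111 - 134) / 1724 = 977 / 1724 = 0.5667

0.5667


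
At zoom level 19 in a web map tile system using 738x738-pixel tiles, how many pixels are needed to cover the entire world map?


tiles per axis = 2^19 = 524288
total tiles = 524288^2 = 274877906944
pixels per axis = 524288 * 738 = 386924544
total pixels = 386924544^2 = 149710602749607936

149710602749607936 pixels


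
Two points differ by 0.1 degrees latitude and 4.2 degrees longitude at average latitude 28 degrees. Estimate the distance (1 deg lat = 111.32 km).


dlat_km = 0.1 * 111.32 = 11.132
dlon_km = 4.2 * 111.32 * cos(28) ≈ 412.817
dist = sqrt(11.132^2 + 412.817^2) ≈ 413.0 km

413.0 km


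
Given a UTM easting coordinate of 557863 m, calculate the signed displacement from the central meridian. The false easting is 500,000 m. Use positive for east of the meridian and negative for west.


displacement = 557863 - 500000 = 57863 m

57863 m


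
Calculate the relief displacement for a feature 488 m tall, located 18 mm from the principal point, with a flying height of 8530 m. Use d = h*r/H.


d = h * r / H = 488 * 18 / 8530 = 1.03 mm

1.03 mm


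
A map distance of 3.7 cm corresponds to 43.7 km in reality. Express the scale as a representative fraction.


ground = 43.7 km = 4370000 cm; RF denominator = ground / map = 4370000 / 3.7 ≈ 1181081; RF = 1:1181081

1:1181081


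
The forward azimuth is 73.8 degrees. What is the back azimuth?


back azimuth = (73.8 + 180) mod 360 = 253.8 degrees

253.8 degrees


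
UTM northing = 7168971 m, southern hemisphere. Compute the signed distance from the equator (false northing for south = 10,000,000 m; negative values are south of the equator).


For southern: actual = 7168971 - 10000000 = -2831029 m

-2831029 m


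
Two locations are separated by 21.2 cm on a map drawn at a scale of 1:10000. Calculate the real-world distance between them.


ground = 21.2 cm * 10000 / 100 = 2120.0 m = 2.12 km

2.12 km


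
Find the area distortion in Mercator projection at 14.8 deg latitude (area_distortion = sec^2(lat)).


area_distortion = 1/cos^2(14.8) = 1.07

1.07


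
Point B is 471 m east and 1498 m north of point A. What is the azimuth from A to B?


az = atan2(471, 1498) = 17.5 deg
adjusted to 0-360: 17.5 degrees

17.5 degrees


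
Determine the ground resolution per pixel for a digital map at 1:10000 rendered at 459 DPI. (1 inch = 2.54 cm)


pixel_cm = 2.54 / 459 ≈ 0.005534 cm
ground = pixel_cm * 10000 / 100 = 2.54 * 10000 / (459 * 100) = 25400 / 45900 ≈ 0.55 m

0.55 m


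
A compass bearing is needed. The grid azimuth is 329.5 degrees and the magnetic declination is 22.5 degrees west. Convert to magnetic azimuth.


magnetic azimuth = grid azimuth - declination (east +ve)
mag_az = 329.5 - -22.5 = 352.0 degrees

352.0 degrees


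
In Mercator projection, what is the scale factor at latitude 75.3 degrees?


SF = 1 / cos(75.3) = 1 / 0.253758 = 3.941

3.941


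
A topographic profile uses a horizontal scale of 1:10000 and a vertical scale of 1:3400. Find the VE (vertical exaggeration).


VE = horizontal_scale / vertical_scale = 10000 / 3400 ≈ 2.9

2.9x


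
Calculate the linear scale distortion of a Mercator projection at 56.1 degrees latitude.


SF = 1 / cos(56.1) = 1 / 0.557745 = 1.793

1.793


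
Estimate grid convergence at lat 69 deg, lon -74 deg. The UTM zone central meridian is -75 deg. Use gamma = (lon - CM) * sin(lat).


gamma = (-74 - -75) * sin(69) = 1 * 0.93358 = 0.934 degrees

0.934 degrees


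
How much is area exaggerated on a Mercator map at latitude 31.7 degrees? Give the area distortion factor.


area_distortion = 1/cos^2(31.7) = 1.381

1.381


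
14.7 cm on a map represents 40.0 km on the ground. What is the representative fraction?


ground = 40.0 km = 4000000 cm; RF denominator = ground / map = 4000000 / 14.7 ≈ 272109; RF = 1:272109

1:272109


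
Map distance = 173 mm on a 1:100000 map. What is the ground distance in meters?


ground = 173 mm * 100000 / 1000 = 17300.0 m

17300.0 m


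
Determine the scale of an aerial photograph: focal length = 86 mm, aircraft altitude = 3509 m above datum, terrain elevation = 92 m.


scale = f / (H - h) = 86 mm / 3417 m = 86 / 3417000 = 1:39733

1:39733


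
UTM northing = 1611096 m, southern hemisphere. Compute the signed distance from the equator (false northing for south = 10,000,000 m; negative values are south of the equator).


For southern: actual = 1611096 - 10000000 = -8388904 m

-8388904 m


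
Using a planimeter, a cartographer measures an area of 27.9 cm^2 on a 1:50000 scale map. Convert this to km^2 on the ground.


ground_area = 27.9 * (50000/100)^2 = 6975000.0 m^2 = 6.975 km^2

6.975 km^2


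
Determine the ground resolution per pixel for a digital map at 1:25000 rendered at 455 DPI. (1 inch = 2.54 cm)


pixel_cm = 2.54 / 455 ≈ 0.005582 cm
ground = pixel_cm * 25000 / 100 = 2.54 * 25000 / (455 * 100) = 63500 / 45500 ≈ 1.4 m

1.4 m


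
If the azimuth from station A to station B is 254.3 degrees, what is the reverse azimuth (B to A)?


back azimuth = (254.3 + 180) mod 360 = 74.3 degrees

74.3 degrees


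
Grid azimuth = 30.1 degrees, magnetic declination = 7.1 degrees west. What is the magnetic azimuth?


magnetic azimuth = grid azimuth - declination (east +ve)
mag_az = 30.1 - -7.1 = 37.2 degrees

37.2 degrees


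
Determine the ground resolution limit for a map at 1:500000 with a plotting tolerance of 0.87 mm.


ground = 0.87 mm * 500000 / 1000 = 435.0 m

435.0 m


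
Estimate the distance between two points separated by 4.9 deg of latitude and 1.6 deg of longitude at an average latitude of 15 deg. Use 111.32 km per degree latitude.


dlat_km = 4.9 * 111.32 = 545.468
dlon_km = 1.6 * 111.32 * cos(15) ≈ 172.043
dist = sqrt(545.468^2 + 172.043^2) ≈ 572.0 km

572.0 km
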